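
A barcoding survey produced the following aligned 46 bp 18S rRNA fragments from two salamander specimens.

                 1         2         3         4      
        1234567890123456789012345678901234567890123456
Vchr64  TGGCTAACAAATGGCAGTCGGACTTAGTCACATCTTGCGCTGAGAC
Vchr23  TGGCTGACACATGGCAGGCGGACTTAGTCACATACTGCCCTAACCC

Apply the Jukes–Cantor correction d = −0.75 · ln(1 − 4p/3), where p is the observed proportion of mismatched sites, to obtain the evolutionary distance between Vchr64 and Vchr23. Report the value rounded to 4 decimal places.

The sequences differ at positions 6 (A/G), 10 (A/C), 18 (T/G), 34 (C/A), 35 (T/C), 39 (G/C), 42 (G/A), 44 (G/C), 45 (A/C).
p = 9/46 = 0.195652.
d = −0.75 · ln(1 − (4/3)·0.195652) = −0.75 · ln(0.739131) = −0.75 · (-0.302280) = 0.2267.

0.2267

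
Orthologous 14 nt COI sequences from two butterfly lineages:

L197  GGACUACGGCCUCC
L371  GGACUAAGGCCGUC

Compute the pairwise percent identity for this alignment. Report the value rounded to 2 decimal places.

Differing sites — 7:C/A; 12:U/G; 13:C/U.
11 of the 14 sites match, so the percent identity is 11/14 × 100 = 78.57%.

78.57%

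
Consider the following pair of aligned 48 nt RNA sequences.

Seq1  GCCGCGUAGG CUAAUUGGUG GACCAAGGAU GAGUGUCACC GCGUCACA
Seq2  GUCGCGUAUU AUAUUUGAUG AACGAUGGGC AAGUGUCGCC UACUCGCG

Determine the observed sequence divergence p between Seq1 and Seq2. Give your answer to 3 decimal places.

Mismatches occur at site 2 (C/U), site 9 (G/U), site 10 (G/U), site 11 (C/A), site 14 (A/U), site 18 (G/A), site 21 (G/A), site 24 (C/G), site 26 (A/U), site 29 (A/G), site 30 (U/C), site 31 (G/A), site 38 (A/G), site 41 (G/U), site 42 (C/A), site 43 (G/C), site 46 (A/G), site 48 (A/G).
There are 18 differences over 48 sites, so p = 18/48 = 0.375.

0.375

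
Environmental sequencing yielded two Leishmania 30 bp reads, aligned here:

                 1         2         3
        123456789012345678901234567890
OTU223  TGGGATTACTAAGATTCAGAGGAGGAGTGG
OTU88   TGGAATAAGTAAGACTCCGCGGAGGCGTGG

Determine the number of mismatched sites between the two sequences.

Differing sites — 4:G/A; 7:T/A; 9:C/G; 15:T/C; 18:A/C; 20:A/C; 26:A/C.
That gives 7 mismatches out of 30 aligned sites, so the Hamming distance is 7.

7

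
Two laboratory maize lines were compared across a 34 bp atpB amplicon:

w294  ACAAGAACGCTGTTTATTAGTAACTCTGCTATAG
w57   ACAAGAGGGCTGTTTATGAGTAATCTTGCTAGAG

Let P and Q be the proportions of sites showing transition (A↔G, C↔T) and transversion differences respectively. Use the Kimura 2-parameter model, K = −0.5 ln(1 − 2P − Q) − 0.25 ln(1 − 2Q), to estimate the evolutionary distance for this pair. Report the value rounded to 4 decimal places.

Differing sites — 7:A/G (Ti); 8:C/G (Tv); 18:T/G (Tv); 24:C/T (Ti); 25:T/C (Ti); 26:C/T (Ti); 32:T/G (Tv).
Of the 7 differences, 4 transitions and 3 transversions over 34 sites: P = 4/34 = 0.117647, Q = 3/34 = 0.088235.
d = −0.5·ln(0.676471) − 0.25·ln(0.823530) = −0.5·(-0.390866) − 0.25·(-0.194155) = 0.2440.

0.2440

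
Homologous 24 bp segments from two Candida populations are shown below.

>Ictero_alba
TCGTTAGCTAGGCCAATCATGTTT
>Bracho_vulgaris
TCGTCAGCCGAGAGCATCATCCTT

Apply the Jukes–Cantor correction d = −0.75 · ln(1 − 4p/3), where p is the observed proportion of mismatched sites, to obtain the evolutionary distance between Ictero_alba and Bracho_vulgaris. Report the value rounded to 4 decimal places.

0.5199

Differing sites — 5:T/C; 9:T/C; 10:A/G; 11:G/A; 13:C/A; 14:C/G; 15:A/C; 21:G/C; 22:T/C.
p = 9/24 = 0.375000.
d = −0.75 · ln(1 − (4/3)·0.375000) = −0.75 · ln(0.500000) = −0.75 · (-0.693147) = 0.5199.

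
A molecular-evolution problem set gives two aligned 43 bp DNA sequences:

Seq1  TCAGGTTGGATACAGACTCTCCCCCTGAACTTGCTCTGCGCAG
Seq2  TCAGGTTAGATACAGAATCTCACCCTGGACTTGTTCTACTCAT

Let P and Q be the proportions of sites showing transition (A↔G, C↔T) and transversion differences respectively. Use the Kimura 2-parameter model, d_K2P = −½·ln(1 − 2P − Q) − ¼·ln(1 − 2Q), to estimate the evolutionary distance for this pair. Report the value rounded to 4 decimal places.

0.2151

Mismatches occur at site 8 (G→A, transition), site 17 (C→A, transversion), site 22 (C→A, transversion), site 28 (A→G, transition), site 34 (C→T, transition), site 38 (G→A, transition), site 40 (G→T, transversion), site 43 (G→T, transversion).
Of the 8 differences, 4 transitions and 4 transversions over 43 sites: P = 4/43 = 0.093023, Q = 4/43 = 0.093023.
d = −0.5·ln(0.720931) − 0.25·ln(0.813954) = −0.5·(-0.327212) − 0.25·(-0.205851) = 0.2151.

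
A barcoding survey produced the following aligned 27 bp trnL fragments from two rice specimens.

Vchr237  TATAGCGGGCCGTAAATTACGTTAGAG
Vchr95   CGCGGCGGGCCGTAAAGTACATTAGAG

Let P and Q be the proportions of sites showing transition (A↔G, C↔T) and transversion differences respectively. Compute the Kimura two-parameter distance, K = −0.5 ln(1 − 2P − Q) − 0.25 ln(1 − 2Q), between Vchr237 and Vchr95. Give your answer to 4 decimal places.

0.2809

The sequences differ at positions 1 (T/C, transition), 2 (A/G, transition), 3 (T/C, transition), 4 (A/G, transition), 17 (T/G, transversion), 21 (G/A, transition).
Of the 6 differences, 5 transitions and 1 transversion over 27 sites: P = 5/27 = 0.185185, Q = 1/27 = 0.037037.
d = −0.5·ln(0.592593) − 0.25·ln(0.925926) = −0.5·(-0.523247) − 0.25·(-0.076961) = 0.2809.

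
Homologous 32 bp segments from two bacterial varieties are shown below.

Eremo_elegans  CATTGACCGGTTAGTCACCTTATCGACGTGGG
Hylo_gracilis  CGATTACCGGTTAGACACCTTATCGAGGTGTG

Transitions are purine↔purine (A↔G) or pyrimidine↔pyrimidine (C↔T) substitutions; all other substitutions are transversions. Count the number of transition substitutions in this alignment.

Mismatches occur at site 2 (A↔G, transition), site 3 (T↔A, transversion), site 5 (G↔T, transversion), site 15 (T↔A, transversion), site 27 (C↔G, transversion), site 31 (G↔T, transversion).
Of the 6 differences, 1 transition and 5 transversions, so the answer is 1.

1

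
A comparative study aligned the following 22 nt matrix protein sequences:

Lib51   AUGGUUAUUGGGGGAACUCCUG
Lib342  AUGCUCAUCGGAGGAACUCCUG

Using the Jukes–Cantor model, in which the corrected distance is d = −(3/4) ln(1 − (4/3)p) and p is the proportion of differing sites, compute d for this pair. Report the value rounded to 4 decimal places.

0.2082

The sequences differ at positions 4 (G/C), 6 (U/C), 9 (U/C), 12 (G/A).
p = 4/22 = 0.181818.
d = −0.75 · ln(1 − (4/3)·0.181818) = −0.75 · ln(0.757576) = −0.75 · (-0.277631) = 0.2082.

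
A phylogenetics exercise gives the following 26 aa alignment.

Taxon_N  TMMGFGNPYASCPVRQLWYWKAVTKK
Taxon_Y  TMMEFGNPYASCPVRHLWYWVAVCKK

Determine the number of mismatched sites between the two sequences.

The sequences differ at positions 4 (G/E), 16 (Q/H), 21 (K/V), 24 (T/C).
That gives 4 mismatches out of 26 aligned sites, so the Hamming distance is 4.

4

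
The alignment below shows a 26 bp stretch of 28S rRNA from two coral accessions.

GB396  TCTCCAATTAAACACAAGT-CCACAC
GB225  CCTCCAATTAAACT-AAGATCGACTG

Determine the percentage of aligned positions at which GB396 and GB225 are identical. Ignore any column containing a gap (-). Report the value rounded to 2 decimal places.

75.00%

Excluding the 2 gap columns leaves 24 comparable sites.
The sequences differ at positions 1 (T/C), 14 (A/T), 19 (T/A), 22 (C/G), 25 (A/T), 26 (C/G).
18 of the 24 comparable sites match, so the percent identity is 18/24 × 100 = 75.00%.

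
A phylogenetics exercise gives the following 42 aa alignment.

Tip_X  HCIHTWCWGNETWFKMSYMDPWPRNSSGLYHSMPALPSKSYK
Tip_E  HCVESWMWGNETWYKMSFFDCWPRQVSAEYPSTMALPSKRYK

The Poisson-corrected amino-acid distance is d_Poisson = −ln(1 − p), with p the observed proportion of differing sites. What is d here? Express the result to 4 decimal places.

0.4796

Differing sites — 3:I/V; 4:H/E; 5:T/S; 7:C/M; 14:F/Y; 18:Y/F; 19:M/F; 21:P/C; 25:N/Q; 26:S/V; 28:G/A; 29:L/E; 31:H/P; 33:M/T; 34:P/M; 40:S/R.
p = 16/42 = 0.380952.
d = −ln(1 − 0.380952) = −ln(0.619048) = 0.4796.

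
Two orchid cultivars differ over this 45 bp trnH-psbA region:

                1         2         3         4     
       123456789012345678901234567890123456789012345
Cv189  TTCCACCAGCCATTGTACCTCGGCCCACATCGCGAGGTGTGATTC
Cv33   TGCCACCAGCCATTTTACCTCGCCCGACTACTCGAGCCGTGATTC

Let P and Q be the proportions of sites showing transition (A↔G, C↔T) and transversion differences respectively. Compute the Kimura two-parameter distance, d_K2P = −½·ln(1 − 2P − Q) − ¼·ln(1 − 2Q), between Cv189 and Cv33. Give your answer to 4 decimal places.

0.2355

Mismatches occur at site 2 (T↔G, transversion), site 15 (G↔T, transversion), site 23 (G↔C, transversion), site 26 (C↔G, transversion), site 29 (A↔T, transversion), site 30 (T↔A, transversion), site 32 (G↔T, transversion), site 37 (G↔C, transversion), site 38 (T↔C, transition).
Of the 9 differences, 1 transition and 8 transversions over 45 sites: P = 1/45 = 0.022222, Q = 8/45 = 0.177778.
d = −0.5·ln(0.777778) − 0.25·ln(0.644444) = −0.5·(-0.251314) − 0.25·(-0.439367) = 0.2355.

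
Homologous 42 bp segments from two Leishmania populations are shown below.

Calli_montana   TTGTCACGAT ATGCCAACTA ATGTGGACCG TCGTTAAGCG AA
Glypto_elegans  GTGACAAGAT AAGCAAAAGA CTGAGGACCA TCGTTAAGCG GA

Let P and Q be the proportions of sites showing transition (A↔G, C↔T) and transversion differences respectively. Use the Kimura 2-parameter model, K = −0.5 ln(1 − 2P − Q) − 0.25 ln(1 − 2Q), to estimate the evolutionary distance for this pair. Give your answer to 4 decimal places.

Mismatches occur at site 1 (T→G, transversion), site 4 (T→A, transversion), site 7 (C→A, transversion), site 12 (T→A, transversion), site 15 (C→A, transversion), site 18 (C→A, transversion), site 19 (T→G, transversion), site 21 (A→C, transversion), site 24 (T→A, transversion), site 30 (G→A, transition), site 41 (A→G, transition).
Of the 11 differences, 2 transitions and 9 transversions over 42 sites: P = 2/42 = 0.047619, Q = 9/42 = 0.214286.
d = −0.5·ln(0.690476) − 0.25·ln(0.571428) = −0.5·(-0.370374) − 0.25·(-0.559617) = 0.3251.

0.3251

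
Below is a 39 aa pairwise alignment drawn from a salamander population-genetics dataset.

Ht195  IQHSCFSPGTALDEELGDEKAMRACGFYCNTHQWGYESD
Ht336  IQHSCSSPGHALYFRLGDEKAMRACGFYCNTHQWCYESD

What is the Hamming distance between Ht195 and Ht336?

6

The sequences differ at positions 6 (F/S), 10 (T/H), 13 (D/Y), 14 (E/F), 15 (E/R), 35 (G/C).
That gives 6 mismatches out of 39 aligned sites, so the Hamming distance is 6.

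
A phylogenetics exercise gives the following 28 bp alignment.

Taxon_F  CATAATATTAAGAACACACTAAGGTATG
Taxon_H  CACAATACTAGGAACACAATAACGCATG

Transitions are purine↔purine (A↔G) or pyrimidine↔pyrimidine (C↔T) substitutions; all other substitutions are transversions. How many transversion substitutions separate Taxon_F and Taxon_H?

2

Differing sites — 3:T/C (Ti); 8:T/C (Ti); 11:A/G (Ti); 19:C/A (Tv); 23:G/C (Tv); 25:T/C (Ti).
Of the 6 differences, 4 transitions and 2 transversions, so the answer is 2.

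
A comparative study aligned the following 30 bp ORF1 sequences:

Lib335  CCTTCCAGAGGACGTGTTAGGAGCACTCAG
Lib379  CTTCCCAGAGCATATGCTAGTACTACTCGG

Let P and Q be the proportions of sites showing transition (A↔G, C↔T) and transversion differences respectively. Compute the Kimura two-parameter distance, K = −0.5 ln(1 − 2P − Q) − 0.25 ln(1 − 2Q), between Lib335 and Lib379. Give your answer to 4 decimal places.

Differing sites — 2:C/T (Ti); 4:T/C (Ti); 11:G/C (Tv); 13:C/T (Ti); 14:G/A (Ti); 17:T/C (Ti); 21:G/T (Tv); 23:G/C (Tv); 24:C/T (Ti); 29:A/G (Ti).
Of the 10 differences, 7 transitions and 3 transversions over 30 sites: P = 7/30 = 0.233333, Q = 3/30 = 0.100000.
d = −0.5·ln(0.433334) − 0.25·ln(0.800000) = −0.5·(-0.836246) − 0.25·(-0.223144) = 0.4739.

0.4739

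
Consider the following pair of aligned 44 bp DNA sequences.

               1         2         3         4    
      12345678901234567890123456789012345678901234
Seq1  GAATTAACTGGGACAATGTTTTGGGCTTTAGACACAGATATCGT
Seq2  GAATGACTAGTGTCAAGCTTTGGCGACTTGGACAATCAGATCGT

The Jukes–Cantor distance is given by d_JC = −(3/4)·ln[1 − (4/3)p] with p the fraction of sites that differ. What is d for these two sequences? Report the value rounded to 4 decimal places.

Differing sites — 5:T/G; 7:A/C; 8:C/T; 9:T/A; 11:G/T; 13:A/T; 17:T/G; 18:G/C; 22:T/G; 24:G/C; 26:C/A; 27:T/C; 30:A/G; 35:C/A; 36:A/T; 37:G/C; 39:T/G.
p = 17/44 = 0.386364.
d = −0.75 · ln(1 − (4/3)·0.386364) = −0.75 · ln(0.484848) = −0.75 · (-0.723920) = 0.5429.

0.5429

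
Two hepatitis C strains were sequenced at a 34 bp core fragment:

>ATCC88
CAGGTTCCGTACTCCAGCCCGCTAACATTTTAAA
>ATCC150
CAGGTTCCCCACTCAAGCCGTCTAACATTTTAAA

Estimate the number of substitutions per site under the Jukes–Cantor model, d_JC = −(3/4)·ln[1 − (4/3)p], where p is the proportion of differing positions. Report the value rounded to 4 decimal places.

0.1637

Differing sites — 9:G/C; 10:T/C; 15:C/A; 20:C/G; 21:G/T.
p = 5/34 = 0.147059.
d = −0.75 · ln(1 − (4/3)·0.147059) = −0.75 · ln(0.803921) = −0.75 · (-0.218254) = 0.1637.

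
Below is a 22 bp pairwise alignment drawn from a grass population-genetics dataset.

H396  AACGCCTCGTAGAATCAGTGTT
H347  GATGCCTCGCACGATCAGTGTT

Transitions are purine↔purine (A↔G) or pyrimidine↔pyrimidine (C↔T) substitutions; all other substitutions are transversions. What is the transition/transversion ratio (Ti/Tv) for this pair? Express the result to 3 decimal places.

4.000

Differing sites — 1:A/G (Ti); 3:C/T (Ti); 10:T/C (Ti); 12:G/C (Tv); 13:A/G (Ti).
Of the 5 differences, 4 transitions and 1 transversion, so Ti/Tv = 4/1 = 4.000.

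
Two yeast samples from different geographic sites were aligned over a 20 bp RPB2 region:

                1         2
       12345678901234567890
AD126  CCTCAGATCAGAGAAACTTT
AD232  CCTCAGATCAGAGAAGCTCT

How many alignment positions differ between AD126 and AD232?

Mismatches occur at site 16 (A/G), site 19 (T/C).
That gives 2 mismatches out of 20 aligned sites, so the Hamming distance is 2.

2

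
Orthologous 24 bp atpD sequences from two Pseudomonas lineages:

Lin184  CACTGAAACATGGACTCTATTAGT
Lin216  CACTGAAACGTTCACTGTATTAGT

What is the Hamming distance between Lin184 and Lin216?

4

The sequences differ at positions 10 (A/G), 12 (G/T), 13 (G/C), 17 (C/G).
That gives 4 mismatches out of 24 aligned sites, so the Hamming distance is 4.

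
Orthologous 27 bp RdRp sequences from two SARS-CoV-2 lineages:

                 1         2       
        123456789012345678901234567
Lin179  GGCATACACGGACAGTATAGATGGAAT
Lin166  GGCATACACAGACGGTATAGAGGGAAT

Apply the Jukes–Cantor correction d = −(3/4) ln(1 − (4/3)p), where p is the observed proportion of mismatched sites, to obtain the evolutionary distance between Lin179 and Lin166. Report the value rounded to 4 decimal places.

0.1203

Mismatches occur at site 10 (G↔A), site 14 (A↔G), site 22 (T↔G).
p = 3/27 = 0.111111.
d = −0.75 · ln(1 − (4/3)·0.111111) = −0.75 · ln(0.851852) = −0.75 · (-0.160342) = 0.1203.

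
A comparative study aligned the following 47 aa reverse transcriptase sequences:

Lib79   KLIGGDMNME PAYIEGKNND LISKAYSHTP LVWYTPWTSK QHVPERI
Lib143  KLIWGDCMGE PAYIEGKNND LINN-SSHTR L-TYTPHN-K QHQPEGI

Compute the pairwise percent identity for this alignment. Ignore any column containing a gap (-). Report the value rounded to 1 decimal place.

70.5%

Excluding the 3 gap columns leaves 44 comparable sites.
Differing sites — 4:G/W; 7:M/C; 8:N/M; 9:M/G; 23:S/N; 24:K/N; 26:Y/S; 30:P/R; 33:W/T; 37:W/H; 38:T/N; 43:V/Q; 46:R/G.
31 of the 44 comparable sites match, so the percent identity is 31/44 × 100 = 70.5%.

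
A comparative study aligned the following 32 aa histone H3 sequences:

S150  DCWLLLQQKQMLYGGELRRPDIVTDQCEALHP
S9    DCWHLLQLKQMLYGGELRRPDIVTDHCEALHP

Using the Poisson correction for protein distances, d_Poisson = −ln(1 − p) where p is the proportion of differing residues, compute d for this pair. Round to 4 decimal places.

The sequences differ at positions 4 (L/H), 8 (Q/L), 26 (Q/H).
p = 3/32 = 0.093750.
d = −ln(1 − 0.093750) = −ln(0.906250) = 0.0984.

0.0984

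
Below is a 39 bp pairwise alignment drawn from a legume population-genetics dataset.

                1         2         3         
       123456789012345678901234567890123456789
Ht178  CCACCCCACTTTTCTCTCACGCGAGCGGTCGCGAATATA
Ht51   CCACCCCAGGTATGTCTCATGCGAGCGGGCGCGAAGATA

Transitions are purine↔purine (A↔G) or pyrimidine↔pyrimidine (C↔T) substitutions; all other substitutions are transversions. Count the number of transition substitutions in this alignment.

Mismatches occur at site 9 (C↔G, transversion), site 10 (T↔G, transversion), site 12 (T↔A, transversion), site 14 (C↔G, transversion), site 20 (C↔T, transition), site 29 (T↔G, transversion), site 36 (T↔G, transversion).
Of the 7 differences, 1 transition and 6 transversions, so the answer is 1.

1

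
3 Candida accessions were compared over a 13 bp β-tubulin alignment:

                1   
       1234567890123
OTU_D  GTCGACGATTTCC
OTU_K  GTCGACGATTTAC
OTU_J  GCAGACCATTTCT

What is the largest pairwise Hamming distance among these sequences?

5

Pairwise Hamming distances:
  OTU_D vs OTU_K: 1
  OTU_D vs OTU_J: 4
  OTU_K vs OTU_J: 5
The largest is 5, between OTU_K and OTU_J.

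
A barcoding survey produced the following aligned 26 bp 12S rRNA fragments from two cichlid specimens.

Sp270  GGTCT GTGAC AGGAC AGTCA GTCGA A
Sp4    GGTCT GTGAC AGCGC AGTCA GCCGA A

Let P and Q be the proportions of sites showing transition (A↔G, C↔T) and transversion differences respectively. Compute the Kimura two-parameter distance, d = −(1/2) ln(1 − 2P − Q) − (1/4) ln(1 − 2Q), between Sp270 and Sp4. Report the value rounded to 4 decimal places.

0.1268

The sequences differ at positions 13 (G/C, transversion), 14 (A/G, transition), 22 (T/C, transition).
Of the 3 differences, 2 transitions and 1 transversion over 26 sites: P = 2/26 = 0.076923, Q = 1/26 = 0.038462.
d = −0.5·ln(0.807692) − 0.25·ln(0.923076) = −0.5·(-0.213574) − 0.25·(-0.080044) = 0.1268.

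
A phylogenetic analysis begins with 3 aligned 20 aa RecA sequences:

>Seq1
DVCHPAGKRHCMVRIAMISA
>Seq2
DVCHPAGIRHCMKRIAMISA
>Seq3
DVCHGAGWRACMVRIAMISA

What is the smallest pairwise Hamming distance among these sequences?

2

Pairwise Hamming distances:
  Seq1 vs Seq2: 2
  Seq1 vs Seq3: 3
  Seq2 vs Seq3: 4
The smallest is 2, between Seq1 and Seq2.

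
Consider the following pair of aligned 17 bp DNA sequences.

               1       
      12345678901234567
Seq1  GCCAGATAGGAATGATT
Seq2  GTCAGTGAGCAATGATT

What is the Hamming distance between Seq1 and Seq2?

Mismatches occur at site 2 (C↔T), site 6 (A↔T), site 7 (T↔G), site 10 (G↔C).
That gives 4 mismatches out of 17 aligned sites, so the Hamming distance is 4.

4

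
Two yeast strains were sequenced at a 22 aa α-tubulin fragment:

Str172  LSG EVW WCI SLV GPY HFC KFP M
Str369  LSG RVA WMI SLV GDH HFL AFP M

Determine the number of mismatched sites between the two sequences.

Mismatches occur at site 4 (E→R), site 6 (W→A), site 8 (C→M), site 14 (P→D), site 15 (Y→H), site 18 (C→L), site 19 (K→A).
That gives 7 mismatches out of 22 aligned sites, so the Hamming distance is 7.

7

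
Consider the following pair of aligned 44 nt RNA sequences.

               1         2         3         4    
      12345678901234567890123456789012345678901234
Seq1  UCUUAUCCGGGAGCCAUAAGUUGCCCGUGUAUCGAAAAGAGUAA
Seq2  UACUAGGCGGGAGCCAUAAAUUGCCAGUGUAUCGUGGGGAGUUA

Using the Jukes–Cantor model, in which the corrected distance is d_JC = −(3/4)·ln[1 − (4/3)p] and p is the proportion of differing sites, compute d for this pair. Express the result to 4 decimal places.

Differing sites — 2:C/A; 3:U/C; 6:U/G; 7:C/G; 20:G/A; 26:C/A; 35:A/U; 36:A/G; 37:A/G; 38:A/G; 43:A/U.
p = 11/44 = 0.250000.
d = −0.75 · ln(1 − (4/3)·0.250000) = −0.75 · ln(0.666667) = −0.75 · (-0.405465) = 0.3041.

0.3041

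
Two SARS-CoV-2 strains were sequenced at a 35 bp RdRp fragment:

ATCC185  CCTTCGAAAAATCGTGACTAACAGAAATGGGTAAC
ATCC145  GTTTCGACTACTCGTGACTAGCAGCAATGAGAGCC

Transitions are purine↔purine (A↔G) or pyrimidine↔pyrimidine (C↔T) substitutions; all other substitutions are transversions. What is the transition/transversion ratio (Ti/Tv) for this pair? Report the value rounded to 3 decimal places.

Mismatches occur at site 1 (C↔G, transversion), site 2 (C↔T, transition), site 8 (A↔C, transversion), site 9 (A↔T, transversion), site 11 (A↔C, transversion), site 21 (A↔G, transition), site 25 (A↔C, transversion), site 30 (G↔A, transition), site 32 (T↔A, transversion), site 33 (A↔G, transition), site 34 (A↔C, transversion).
Of the 11 differences, 4 transitions and 7 transversions, so Ti/Tv = 4/7 = 0.571.

0.571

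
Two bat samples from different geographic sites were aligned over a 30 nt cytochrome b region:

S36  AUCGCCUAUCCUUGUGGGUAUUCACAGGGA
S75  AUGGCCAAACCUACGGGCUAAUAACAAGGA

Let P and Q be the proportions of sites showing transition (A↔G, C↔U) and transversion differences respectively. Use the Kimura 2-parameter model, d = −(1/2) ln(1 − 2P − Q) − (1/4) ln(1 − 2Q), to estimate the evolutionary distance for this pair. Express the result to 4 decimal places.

0.4575

Differing sites — 3:C/G (Tv); 7:U/A (Tv); 9:U/A (Tv); 13:U/A (Tv); 14:G/C (Tv); 15:U/G (Tv); 18:G/C (Tv); 21:U/A (Tv); 23:C/A (Tv); 27:G/A (Ti).
Of the 10 differences, 1 transition and 9 transversions over 30 sites: P = 1/30 = 0.033333, Q = 9/30 = 0.300000.
d = −0.5·ln(0.633334) − 0.25·ln(0.400000) = −0.5·(-0.456757) − 0.25·(-0.916291) = 0.4575.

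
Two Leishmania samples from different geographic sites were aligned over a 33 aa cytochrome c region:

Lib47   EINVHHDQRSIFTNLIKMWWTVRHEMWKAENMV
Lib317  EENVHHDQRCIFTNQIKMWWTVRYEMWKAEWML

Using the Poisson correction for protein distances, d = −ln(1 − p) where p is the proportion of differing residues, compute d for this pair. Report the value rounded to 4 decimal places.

Mismatches occur at site 2 (I→E), site 10 (S→C), site 15 (L→Q), site 24 (H→Y), site 31 (N→W), site 33 (V→L).
p = 6/33 = 0.181818.
d = −ln(1 − 0.181818) = −ln(0.818182) = 0.2007.

0.2007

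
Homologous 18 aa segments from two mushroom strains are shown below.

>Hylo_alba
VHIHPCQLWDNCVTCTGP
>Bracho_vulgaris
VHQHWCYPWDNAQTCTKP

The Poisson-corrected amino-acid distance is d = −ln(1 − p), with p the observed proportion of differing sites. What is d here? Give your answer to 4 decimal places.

Mismatches occur at site 3 (I/Q), site 5 (P/W), site 7 (Q/Y), site 8 (L/P), site 12 (C/A), site 13 (V/Q), site 17 (G/K).
p = 7/18 = 0.388889.
d = −ln(1 − 0.388889) = −ln(0.611111) = 0.4925.

0.4925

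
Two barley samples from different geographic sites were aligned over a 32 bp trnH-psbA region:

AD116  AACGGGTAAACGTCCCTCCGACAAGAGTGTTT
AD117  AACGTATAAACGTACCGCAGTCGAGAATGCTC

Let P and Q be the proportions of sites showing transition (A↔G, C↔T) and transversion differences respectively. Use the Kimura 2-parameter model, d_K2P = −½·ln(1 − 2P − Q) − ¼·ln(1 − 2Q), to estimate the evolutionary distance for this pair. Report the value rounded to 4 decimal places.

Mismatches occur at site 5 (G/T, transversion), site 6 (G/A, transition), site 14 (C/A, transversion), site 17 (T/G, transversion), site 19 (C/A, transversion), site 21 (A/T, transversion), site 23 (A/G, transition), site 27 (G/A, transition), site 30 (T/C, transition), site 32 (T/C, transition).
Of the 10 differences, 5 transitions and 5 transversions over 32 sites: P = 5/32 = 0.156250, Q = 5/32 = 0.156250.
d = −0.5·ln(0.531250) − 0.25·ln(0.687500) = −0.5·(-0.632523) − 0.25·(-0.374693) = 0.4099.

0.4099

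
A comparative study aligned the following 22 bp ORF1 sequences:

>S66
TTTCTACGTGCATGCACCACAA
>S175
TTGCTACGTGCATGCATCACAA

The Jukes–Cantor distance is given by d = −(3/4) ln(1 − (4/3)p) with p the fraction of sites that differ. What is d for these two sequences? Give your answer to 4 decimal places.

0.0969

Differing sites — 3:T/G; 17:C/T.
p = 2/22 = 0.090909.
d = −0.75 · ln(1 − (4/3)·0.090909) = −0.75 · ln(0.878788) = −0.75 · (-0.129212) = 0.0969.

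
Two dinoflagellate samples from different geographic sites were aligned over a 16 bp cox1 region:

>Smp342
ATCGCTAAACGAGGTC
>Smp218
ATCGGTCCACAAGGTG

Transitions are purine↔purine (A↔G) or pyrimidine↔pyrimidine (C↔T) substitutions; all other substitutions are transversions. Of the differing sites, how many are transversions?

4

The sequences differ at positions 5 (C/G, transversion), 7 (A/C, transversion), 8 (A/C, transversion), 11 (G/A, transition), 16 (C/G, transversion).
Of the 5 differences, 1 transition and 4 transversions, so the answer is 4.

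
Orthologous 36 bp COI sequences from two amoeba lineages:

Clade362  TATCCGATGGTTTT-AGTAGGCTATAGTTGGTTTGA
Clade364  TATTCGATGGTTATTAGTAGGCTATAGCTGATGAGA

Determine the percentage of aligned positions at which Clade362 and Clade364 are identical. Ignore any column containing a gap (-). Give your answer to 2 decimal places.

82.86%

Excluding the 1 gap column leaves 35 comparable sites.
Differing sites — 4:C/T; 13:T/A; 28:T/C; 31:G/A; 33:T/G; 34:T/A.
29 of the 35 comparable sites match, so the percent identity is 29/35 × 100 = 82.86%.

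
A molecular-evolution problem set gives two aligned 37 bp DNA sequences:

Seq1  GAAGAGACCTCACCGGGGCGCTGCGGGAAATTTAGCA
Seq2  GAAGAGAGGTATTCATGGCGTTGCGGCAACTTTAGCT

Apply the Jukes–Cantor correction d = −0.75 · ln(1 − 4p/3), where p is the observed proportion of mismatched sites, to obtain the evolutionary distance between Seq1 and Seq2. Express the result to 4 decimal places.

0.3786

The sequences differ at positions 8 (C/G), 9 (C/G), 11 (C/A), 12 (A/T), 13 (C/T), 15 (G/A), 16 (G/T), 21 (C/T), 27 (G/C), 30 (A/C), 37 (A/T).
p = 11/37 = 0.297297.
d = −0.75 · ln(1 − (4/3)·0.297297) = −0.75 · ln(0.603604) = −0.75 · (-0.504837) = 0.3786.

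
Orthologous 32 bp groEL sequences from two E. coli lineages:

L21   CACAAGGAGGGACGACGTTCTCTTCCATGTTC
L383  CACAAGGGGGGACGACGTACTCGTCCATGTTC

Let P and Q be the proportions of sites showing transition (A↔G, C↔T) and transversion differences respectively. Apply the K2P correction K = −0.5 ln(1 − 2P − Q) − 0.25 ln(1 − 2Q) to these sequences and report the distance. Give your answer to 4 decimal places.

Mismatches occur at site 8 (A→G, transition), site 19 (T→A, transversion), site 23 (T→G, transversion).
Of the 3 differences, 1 transition and 2 transversions over 32 sites: P = 1/32 = 0.031250, Q = 2/32 = 0.062500.
d = −0.5·ln(0.875000) − 0.25·ln(0.875000) = −0.5·(-0.133531) − 0.25·(-0.133531) = 0.1001.

0.1001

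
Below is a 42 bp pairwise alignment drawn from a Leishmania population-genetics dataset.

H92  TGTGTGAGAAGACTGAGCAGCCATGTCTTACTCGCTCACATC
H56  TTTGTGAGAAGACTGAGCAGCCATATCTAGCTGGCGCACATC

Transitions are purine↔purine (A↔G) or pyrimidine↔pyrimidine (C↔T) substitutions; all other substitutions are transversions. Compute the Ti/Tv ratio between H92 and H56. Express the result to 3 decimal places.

Differing sites — 2:G/T (Tv); 25:G/A (Ti); 29:T/A (Tv); 30:A/G (Ti); 33:C/G (Tv); 36:T/G (Tv).
Of the 6 differences, 2 transitions and 4 transversions, so Ti/Tv = 2/4 = 0.500.

0.500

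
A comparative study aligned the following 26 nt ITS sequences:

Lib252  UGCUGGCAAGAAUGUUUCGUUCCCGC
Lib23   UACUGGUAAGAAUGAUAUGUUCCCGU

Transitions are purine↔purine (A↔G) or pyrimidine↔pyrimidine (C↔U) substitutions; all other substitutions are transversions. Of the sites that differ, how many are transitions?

4

The sequences differ at positions 2 (G/A, transition), 7 (C/U, transition), 15 (U/A, transversion), 17 (U/A, transversion), 18 (C/U, transition), 26 (C/U, transition).
Of the 6 differences, 4 transitions and 2 transversions, so the answer is 4.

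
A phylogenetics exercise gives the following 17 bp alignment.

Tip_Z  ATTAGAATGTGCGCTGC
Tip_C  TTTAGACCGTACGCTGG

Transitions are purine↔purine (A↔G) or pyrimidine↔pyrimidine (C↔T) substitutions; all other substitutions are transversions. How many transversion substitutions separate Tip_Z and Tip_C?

3

Differing sites — 1:A/T (Tv); 7:A/C (Tv); 8:T/C (Ti); 11:G/A (Ti); 17:C/G (Tv).
Of the 5 differences, 2 transitions and 3 transversions, so the answer is 3.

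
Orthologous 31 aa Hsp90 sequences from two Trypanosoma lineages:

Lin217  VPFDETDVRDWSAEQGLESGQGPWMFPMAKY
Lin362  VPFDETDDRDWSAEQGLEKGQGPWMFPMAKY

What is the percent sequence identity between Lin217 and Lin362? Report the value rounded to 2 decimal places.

Differing sites — 8:V/D; 19:S/K.
29 of the 31 sites match, so the percent identity is 29/31 × 100 = 93.55%.

93.55%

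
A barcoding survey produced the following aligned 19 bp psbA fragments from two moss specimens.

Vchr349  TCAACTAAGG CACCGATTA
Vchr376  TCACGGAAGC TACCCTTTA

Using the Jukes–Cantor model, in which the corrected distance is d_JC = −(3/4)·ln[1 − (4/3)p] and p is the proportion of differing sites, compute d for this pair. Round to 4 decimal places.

0.5068

The sequences differ at positions 4 (A/C), 5 (C/G), 6 (T/G), 10 (G/C), 11 (C/T), 15 (G/C), 16 (A/T).
p = 7/19 = 0.368421.
d = −0.75 · ln(1 − (4/3)·0.368421) = −0.75 · ln(0.508772) = −0.75 · (-0.675755) = 0.5068.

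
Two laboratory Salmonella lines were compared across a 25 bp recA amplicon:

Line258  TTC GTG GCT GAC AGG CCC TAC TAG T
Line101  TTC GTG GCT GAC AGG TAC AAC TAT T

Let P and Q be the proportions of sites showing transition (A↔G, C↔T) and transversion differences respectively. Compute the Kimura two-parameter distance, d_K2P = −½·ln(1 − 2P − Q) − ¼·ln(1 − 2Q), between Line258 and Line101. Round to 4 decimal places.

Differing sites — 16:C/T (Ti); 17:C/A (Tv); 19:T/A (Tv); 24:G/T (Tv).
Of the 4 differences, 1 transition and 3 transversions over 25 sites: P = 1/25 = 0.040000, Q = 3/25 = 0.120000.
d = −0.5·ln(0.800000) − 0.25·ln(0.760000) = −0.5·(-0.223144) − 0.25·(-0.274437) = 0.1802.

0.1802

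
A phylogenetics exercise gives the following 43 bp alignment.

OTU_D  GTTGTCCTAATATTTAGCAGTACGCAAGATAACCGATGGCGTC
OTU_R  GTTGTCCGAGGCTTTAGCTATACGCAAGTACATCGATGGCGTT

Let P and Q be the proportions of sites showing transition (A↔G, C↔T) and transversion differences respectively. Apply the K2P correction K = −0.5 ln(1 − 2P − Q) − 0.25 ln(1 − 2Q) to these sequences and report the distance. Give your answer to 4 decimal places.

0.3130

The sequences differ at positions 8 (T/G, transversion), 10 (A/G, transition), 11 (T/G, transversion), 12 (A/C, transversion), 19 (A/T, transversion), 20 (G/A, transition), 29 (A/T, transversion), 30 (T/A, transversion), 31 (A/C, transversion), 33 (C/T, transition), 43 (C/T, transition).
Of the 11 differences, 4 transitions and 7 transversions over 43 sites: P = 4/43 = 0.093023, Q = 7/43 = 0.162791.
d = −0.5·ln(0.651163) − 0.25·ln(0.674418) = −0.5·(-0.428995) − 0.25·(-0.393905) = 0.3130.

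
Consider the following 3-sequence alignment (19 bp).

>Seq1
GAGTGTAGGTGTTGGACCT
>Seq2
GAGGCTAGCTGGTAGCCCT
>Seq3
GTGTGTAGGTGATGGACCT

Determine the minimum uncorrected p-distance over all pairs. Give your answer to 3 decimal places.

Pairwise Hamming distances:
  Seq1 vs Seq2: 6
  Seq1 vs Seq3: 2
  Seq2 vs Seq3: 7
The smallest is 2 mismatches, between Seq1 and Seq3; p = 2/19 = 0.105.

0.105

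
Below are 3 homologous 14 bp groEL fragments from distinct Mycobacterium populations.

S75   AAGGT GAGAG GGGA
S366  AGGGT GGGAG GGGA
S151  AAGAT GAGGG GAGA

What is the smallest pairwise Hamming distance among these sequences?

Pairwise Hamming distances:
  S75 vs S366: 2
  S75 vs S151: 3
  S366 vs S151: 5
The smallest is 2, between S75 and S366.

2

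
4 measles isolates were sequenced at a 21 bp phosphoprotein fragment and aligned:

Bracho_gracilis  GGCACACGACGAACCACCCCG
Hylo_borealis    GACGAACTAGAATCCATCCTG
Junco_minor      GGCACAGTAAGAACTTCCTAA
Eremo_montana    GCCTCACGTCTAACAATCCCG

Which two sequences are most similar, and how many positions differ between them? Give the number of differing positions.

Pairwise Hamming distances:
  Bracho_gracilis vs Hylo_borealis: 9
  Bracho_gracilis vs Junco_minor: 8
  Bracho_gracilis vs Eremo_montana: 6
  Hylo_borealis vs Junco_minor: 13
  Hylo_borealis vs Eremo_montana: 10
  Junco_minor vs Eremo_montana: 13
The smallest is 6, between Bracho_gracilis and Eremo_montana.

6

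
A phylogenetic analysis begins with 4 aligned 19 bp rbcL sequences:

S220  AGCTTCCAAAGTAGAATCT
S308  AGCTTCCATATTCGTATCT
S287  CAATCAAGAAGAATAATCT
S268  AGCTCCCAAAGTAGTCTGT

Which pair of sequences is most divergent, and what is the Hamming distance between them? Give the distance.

13

Pairwise Hamming distances:
  S220 vs S308: 4
  S220 vs S287: 9
  S220 vs S268: 4
  S308 vs S287: 13
  S308 vs S268: 6
  S287 vs S268: 11
The largest is 13, between S308 and S287.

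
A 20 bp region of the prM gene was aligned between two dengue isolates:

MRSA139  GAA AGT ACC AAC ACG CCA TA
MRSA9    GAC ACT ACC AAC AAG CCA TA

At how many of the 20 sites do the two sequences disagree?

3

Mismatches occur at site 3 (A→C), site 5 (G→C), site 14 (C→A).
That gives 3 mismatches out of 20 aligned sites, so the Hamming distance is 3.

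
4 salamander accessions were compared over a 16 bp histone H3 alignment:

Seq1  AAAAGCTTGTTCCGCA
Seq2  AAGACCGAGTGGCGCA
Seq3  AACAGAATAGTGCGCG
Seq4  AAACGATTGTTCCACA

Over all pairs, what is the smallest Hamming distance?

Pairwise Hamming distances:
  Seq1 vs Seq2: 6
  Seq1 vs Seq3: 7
  Seq1 vs Seq4: 3
  Seq2 vs Seq3: 9
  Seq2 vs Seq4: 9
  Seq3 vs Seq4: 8
The smallest is 3, between Seq1 and Seq4.

3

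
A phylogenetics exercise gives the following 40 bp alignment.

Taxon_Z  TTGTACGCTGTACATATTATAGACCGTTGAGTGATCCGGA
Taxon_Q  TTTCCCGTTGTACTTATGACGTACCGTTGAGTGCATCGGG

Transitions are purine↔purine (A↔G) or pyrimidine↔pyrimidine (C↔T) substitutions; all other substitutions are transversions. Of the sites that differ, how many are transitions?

Differing sites — 3:G/T (Tv); 4:T/C (Ti); 5:A/C (Tv); 8:C/T (Ti); 14:A/T (Tv); 18:T/G (Tv); 20:T/C (Ti); 21:A/G (Ti); 22:G/T (Tv); 34:A/C (Tv); 35:T/A (Tv); 36:C/T (Ti); 40:A/G (Ti).
Of the 13 differences, 6 transitions and 7 transversions, so the answer is 6.

6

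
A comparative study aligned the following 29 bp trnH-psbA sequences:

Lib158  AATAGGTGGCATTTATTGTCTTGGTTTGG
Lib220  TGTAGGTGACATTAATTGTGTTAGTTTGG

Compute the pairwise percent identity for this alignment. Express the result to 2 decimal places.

79.31%

Differing sites — 1:A/T; 2:A/G; 9:G/A; 14:T/A; 20:C/G; 23:G/A.
23 of the 29 sites match, so the percent identity is 23/29 × 100 = 79.31%.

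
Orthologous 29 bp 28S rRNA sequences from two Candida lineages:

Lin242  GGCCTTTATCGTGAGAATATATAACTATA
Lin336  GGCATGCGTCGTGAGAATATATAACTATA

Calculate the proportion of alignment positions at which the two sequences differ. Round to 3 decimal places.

Differing sites — 4:C/A; 6:T/G; 7:T/C; 8:A/G.
There are 4 differences over 29 sites, so p = 4/29 = 0.138.

0.138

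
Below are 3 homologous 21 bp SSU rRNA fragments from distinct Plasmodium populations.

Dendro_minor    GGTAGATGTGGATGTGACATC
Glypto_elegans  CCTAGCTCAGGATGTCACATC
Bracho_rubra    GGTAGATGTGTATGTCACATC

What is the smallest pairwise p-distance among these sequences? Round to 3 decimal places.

0.095

Pairwise Hamming distances:
  Dendro_minor vs Glypto_elegans: 6
  Dendro_minor vs Bracho_rubra: 2
  Glypto_elegans vs Bracho_rubra: 6
The smallest is 2 mismatches, between Dendro_minor and Bracho_rubra; p = 2/21 = 0.095.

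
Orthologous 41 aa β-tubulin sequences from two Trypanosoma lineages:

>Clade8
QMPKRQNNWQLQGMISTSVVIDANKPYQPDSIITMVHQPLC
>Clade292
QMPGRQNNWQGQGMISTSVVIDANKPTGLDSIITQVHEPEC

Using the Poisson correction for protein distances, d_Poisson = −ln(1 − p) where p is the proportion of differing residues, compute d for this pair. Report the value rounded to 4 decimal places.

0.2171

Differing sites — 4:K/G; 11:L/G; 27:Y/T; 28:Q/G; 29:P/L; 35:M/Q; 38:Q/E; 40:L/E.
p = 8/41 = 0.195122.
d = −ln(1 − 0.195122) = −ln(0.804878) = 0.2171.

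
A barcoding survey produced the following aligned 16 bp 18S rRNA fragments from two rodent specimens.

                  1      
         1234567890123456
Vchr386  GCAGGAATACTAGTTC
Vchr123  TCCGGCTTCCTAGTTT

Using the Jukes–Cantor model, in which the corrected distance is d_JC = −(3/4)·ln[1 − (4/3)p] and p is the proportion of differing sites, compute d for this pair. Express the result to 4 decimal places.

Differing sites — 1:G/T; 3:A/C; 6:A/C; 7:A/T; 9:A/C; 16:C/T.
p = 6/16 = 0.375000.
d = −0.75 · ln(1 − (4/3)·0.375000) = −0.75 · ln(0.500000) = −0.75 · (-0.693147) = 0.5199.

0.5199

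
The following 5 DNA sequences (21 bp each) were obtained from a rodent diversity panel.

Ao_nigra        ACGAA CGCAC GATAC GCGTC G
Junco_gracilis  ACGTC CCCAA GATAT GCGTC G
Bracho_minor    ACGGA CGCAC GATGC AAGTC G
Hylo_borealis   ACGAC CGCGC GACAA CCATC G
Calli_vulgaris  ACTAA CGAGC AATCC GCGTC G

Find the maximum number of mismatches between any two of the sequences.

10

Pairwise Hamming distances:
  Ao_nigra vs Junco_gracilis: 5
  Ao_nigra vs Bracho_minor: 4
  Ao_nigra vs Hylo_borealis: 6
  Ao_nigra vs Calli_vulgaris: 5
  Junco_gracilis vs Bracho_minor: 8
  Junco_gracilis vs Hylo_borealis: 8
  Junco_gracilis vs Calli_vulgaris: 10
  Bracho_minor vs Hylo_borealis: 9
  Bracho_minor vs Calli_vulgaris: 8
  Hylo_borealis vs Calli_vulgaris: 9
The largest is 10, between Junco_gracilis and Calli_vulgaris.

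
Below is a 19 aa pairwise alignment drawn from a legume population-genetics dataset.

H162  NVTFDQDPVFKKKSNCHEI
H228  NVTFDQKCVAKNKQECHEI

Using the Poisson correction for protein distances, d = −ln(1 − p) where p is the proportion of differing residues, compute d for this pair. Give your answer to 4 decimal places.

0.3795

Mismatches occur at site 7 (D→K), site 8 (P→C), site 10 (F→A), site 12 (K→N), site 14 (S→Q), site 15 (N→E).
p = 6/19 = 0.315789.
d = −ln(1 − 0.315789) = −ln(0.684211) = 0.3795.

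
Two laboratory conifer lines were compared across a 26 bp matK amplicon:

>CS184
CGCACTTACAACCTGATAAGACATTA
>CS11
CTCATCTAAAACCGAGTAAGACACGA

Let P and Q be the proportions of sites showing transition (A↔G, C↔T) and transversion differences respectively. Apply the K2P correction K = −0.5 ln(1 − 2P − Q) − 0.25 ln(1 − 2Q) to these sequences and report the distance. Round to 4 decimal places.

Mismatches occur at site 2 (G↔T, transversion), site 5 (C↔T, transition), site 6 (T↔C, transition), site 9 (C↔A, transversion), site 14 (T↔G, transversion), site 15 (G↔A, transition), site 16 (A↔G, transition), site 24 (T↔C, transition), site 25 (T↔G, transversion).
Of the 9 differences, 5 transitions and 4 transversions over 26 sites: P = 5/26 = 0.192308, Q = 4/26 = 0.153846.
d = −0.5·ln(0.461538) − 0.25·ln(0.692308) = −0.5·(-0.773191) − 0.25·(-0.367724) = 0.4785.

0.4785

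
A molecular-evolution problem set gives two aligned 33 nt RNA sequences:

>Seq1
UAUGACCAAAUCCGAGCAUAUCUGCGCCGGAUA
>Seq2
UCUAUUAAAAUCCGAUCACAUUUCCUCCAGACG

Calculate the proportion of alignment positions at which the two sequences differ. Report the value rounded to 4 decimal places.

0.3939

Mismatches occur at site 2 (A/C), site 4 (G/A), site 5 (A/U), site 6 (C/U), site 7 (C/A), site 16 (G/U), site 19 (U/C), site 22 (C/U), site 24 (G/C), site 26 (G/U), site 29 (G/A), site 32 (U/C), site 33 (A/G).
There are 13 differences over 33 sites, so p = 13/33 = 0.3939.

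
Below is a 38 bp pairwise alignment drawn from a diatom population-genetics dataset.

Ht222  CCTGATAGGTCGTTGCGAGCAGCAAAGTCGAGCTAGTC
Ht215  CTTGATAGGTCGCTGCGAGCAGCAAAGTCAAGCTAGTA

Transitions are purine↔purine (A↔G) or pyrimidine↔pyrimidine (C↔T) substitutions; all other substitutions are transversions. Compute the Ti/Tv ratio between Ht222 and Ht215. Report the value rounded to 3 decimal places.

3.000

Mismatches occur at site 2 (C/T, transition), site 13 (T/C, transition), site 30 (G/A, transition), site 38 (C/A, transversion).
Of the 4 differences, 3 transitions and 1 transversion, so Ti/Tv = 3/1 = 3.000.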